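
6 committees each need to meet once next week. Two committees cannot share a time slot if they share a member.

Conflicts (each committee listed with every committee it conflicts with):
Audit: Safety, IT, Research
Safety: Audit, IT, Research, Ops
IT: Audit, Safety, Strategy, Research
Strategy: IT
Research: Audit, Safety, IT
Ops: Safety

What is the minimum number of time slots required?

Audit, Safety, IT, Research pairwise conflict, so at least 4 time slots are needed.
4 time slots suffice: time slot 1 → {IT, Ops}; time slot 2 → {Safety, Strategy}; time slot 3 → {Audit}; time slot 4 → {Research}. Every pair that conflicts lands in different time slots.

4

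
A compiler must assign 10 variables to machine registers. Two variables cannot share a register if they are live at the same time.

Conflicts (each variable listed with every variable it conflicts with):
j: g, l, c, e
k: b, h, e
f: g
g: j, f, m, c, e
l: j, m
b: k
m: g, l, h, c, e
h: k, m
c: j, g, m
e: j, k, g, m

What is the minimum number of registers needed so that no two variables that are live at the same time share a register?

g, m, e pairwise conflict, so at least 3 registers are needed.
A valid assignment using 3 registers: j=1, k=1, f=1, g=2, l=2, b=2, m=1, h=2, c=3, e=3. No two conflicting variables share a register.

3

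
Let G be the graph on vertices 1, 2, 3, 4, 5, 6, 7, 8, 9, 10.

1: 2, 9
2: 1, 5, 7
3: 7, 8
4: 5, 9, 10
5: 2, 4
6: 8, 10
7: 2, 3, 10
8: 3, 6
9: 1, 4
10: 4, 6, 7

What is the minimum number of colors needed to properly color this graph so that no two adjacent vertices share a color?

The cycle 10-7-2-5-4-10 has odd length 5, so it cannot be 2-colored; at least 3 colors are needed.
A valid assignment using 3 colors: 1=b, 2=a, 3=b, 4=a, 5=b, 6=c, 7=c, 8=a, 9=c, 10=b. Each edge has distinct colors on its endpoints.

3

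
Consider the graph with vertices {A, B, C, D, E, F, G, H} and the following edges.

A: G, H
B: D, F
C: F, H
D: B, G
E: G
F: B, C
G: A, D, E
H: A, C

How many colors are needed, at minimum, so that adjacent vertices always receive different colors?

The cycle H-A-G-D-B-F-C-H has odd length 7, so it cannot be 2-colored; at least 3 colors are needed.
3 colors suffice: color 1 → {B, G, H}; color 2 → {A, D, E, F}; color 3 → {C}. Each edge has distinct colors on its endpoints.

3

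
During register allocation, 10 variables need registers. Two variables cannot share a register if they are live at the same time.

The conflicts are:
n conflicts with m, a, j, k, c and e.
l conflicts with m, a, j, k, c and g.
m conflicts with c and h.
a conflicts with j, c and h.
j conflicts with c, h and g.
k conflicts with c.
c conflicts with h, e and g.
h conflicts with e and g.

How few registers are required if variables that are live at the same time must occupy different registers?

n, a, j, c all conflict with each other, so at least 4 registers are needed.
4 registers suffice: register 1 → {c}; register 2 → {m, j, k, e}; register 3 → {n, l, h}; register 4 → {a, g}. Each listed conflict is separated.

4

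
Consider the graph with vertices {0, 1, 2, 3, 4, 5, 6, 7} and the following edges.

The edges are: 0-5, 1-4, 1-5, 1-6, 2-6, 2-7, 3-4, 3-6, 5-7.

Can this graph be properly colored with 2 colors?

The cycle 2-6-1-5-7-2 has odd length 5, so it cannot be 2-colored; at least 3 colors are needed.
So 2 colors are not enough.

No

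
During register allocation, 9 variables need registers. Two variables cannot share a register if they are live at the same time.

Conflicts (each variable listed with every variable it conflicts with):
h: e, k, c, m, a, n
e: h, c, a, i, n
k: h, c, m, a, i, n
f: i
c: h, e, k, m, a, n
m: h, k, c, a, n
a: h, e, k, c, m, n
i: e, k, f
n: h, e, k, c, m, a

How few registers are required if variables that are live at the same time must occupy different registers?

6

h, k, c, m, a, n all conflict with each other, so at least 6 registers are needed.
Using 6 registers: h=5, e=2, k=2, f=2, c=4, m=6, a=3, i=1, n=1. Each listed conflict is separated.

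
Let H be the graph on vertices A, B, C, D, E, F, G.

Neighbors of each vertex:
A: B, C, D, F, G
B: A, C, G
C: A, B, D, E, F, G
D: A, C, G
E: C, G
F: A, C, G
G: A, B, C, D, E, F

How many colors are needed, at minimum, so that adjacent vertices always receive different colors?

4

A, B, C, G are pairwise adjacent (a clique of size 4), so at least 4 colors are needed.
4 colors suffice: color 1 → {G}; color 2 → {C}; color 3 → {A, E}; color 4 → {B, D, F}. Every edge joins two different colors.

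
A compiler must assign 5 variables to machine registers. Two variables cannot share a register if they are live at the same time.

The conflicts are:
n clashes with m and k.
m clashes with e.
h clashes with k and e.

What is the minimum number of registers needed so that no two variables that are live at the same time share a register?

3

The cycle h-e-m-n-k-h has odd length 5, so it cannot be 2-colored; at least 3 registers are needed.
3 registers suffice: n=2, m=1, h=1, k=3, e=2. Each listed conflict is separated.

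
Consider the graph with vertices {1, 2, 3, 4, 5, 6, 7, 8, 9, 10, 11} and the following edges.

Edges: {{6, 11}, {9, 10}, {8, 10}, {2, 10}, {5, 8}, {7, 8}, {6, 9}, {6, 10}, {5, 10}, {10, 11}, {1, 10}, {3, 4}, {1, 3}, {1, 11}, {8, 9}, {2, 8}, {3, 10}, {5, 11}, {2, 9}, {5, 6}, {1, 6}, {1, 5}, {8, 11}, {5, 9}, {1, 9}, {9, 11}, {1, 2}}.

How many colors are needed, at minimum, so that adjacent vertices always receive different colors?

1, 5, 6, 9, 10, 11 are pairwise adjacent (a clique of size 6), so at least 6 colors are needed.
A valid assignment using 6 colors: 1=blue, 2=yellow, 3=green, 4=red, 5=yellow, 6=orange, 7=red, 8=blue, 9=green, 10=red, 11=purple. Each edge has distinct colors on its endpoints.

6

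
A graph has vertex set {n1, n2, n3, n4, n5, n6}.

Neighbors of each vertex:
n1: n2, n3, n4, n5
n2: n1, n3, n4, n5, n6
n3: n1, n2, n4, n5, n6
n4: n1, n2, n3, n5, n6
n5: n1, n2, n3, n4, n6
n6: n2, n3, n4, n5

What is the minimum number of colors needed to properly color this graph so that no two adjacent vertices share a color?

n1, n2, n3, n4, n5 are pairwise adjacent (a clique of size 5), so at least 5 colors are needed.
5 colors suffice: n1=5, n2=4, n3=1, n4=2, n5=3, n6=5. No two adjacent vertices share a color.

5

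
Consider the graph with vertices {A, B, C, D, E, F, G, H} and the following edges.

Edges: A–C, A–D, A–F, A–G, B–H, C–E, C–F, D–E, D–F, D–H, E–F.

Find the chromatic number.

3

D, E, F are mutually adjacent, so at least 3 colors are needed.
One proper 3-coloring: A=3, B=2, C=2, D=2, E=3, F=1, G=1, H=1. Each edge has distinct colors on its endpoints.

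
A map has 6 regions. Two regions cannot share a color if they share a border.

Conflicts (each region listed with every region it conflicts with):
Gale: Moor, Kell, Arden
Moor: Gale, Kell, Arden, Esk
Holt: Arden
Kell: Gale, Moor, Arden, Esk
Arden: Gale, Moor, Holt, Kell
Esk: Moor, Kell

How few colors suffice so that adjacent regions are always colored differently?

4

Gale, Moor, Kell, Arden pairwise conflict, so at least 4 colors are needed.
One proper 4-coloring: Gale=4, Moor=1, Holt=1, Kell=2, Arden=3, Esk=3. Every pair that conflicts lands in different colors.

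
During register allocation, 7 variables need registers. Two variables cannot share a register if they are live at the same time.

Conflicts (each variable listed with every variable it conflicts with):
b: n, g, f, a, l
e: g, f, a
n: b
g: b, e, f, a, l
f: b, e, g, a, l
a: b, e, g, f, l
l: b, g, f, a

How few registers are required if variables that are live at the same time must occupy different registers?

5

b, g, f, a, l all conflict with each other, so at least 5 registers are needed.
Using 5 registers: b=4, e=4, n=1, g=2, f=1, a=3, l=5. Each listed conflict is separated.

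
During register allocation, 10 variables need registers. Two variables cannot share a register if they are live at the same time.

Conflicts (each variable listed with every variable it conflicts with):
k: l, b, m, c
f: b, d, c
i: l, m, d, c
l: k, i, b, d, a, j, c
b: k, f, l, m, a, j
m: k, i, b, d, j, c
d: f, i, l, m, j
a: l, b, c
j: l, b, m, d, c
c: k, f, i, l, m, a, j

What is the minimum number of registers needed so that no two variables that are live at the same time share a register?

l, a, c pairwise conflict, so at least 3 registers are needed.
3 registers suffice: register 1 → {b, d, c}; register 2 → {f, l, m}; register 3 → {k, i, a, j}. No two conflicting variables share a register.

3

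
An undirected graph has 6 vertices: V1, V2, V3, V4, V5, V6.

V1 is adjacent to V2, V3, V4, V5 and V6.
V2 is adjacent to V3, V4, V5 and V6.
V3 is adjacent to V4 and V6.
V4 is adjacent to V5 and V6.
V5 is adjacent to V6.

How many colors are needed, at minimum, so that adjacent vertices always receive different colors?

V1, V2, V4, V5, V6 are mutually adjacent (a clique of size 5), so at least 5 colors are needed.
A valid assignment using 5 colors: V1=yellow, V2=red, V3=purple, V4=blue, V5=purple, V6=green. Each edge has distinct colors on its endpoints.

5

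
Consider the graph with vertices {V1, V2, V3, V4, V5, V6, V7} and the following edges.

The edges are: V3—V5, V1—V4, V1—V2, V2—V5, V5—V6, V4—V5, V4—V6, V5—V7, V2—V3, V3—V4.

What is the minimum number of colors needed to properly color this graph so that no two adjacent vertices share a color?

3

V3, V4, V5 are mutually adjacent, so at least 3 colors are needed.
3 colors suffice: color 1 → {V1, V5}; color 2 → {V2, V4, V7}; color 3 → {V3, V6}. Every edge joins two different colors.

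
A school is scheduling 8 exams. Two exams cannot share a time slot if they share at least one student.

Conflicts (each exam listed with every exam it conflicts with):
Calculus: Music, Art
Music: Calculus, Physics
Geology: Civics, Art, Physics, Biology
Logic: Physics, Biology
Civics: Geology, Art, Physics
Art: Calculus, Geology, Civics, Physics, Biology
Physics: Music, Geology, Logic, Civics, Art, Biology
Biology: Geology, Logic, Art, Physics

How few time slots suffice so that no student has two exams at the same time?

Geology, Civics, Art, Physics all conflict with each other, so at least 4 time slots are needed.
Using 4 time slots: Calculus=1, Music=2, Geology=4, Logic=2, Civics=3, Art=2, Physics=1, Biology=3. No two conflicting exams share a time slot.

4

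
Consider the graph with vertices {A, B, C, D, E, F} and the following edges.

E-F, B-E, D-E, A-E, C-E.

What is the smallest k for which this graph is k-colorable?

2

A and E are adjacent, so at least 2 colors are needed.
2 colors suffice: color 1 → {E}; color 2 → {A, B, C, D, F}. Every edge joins two different colors.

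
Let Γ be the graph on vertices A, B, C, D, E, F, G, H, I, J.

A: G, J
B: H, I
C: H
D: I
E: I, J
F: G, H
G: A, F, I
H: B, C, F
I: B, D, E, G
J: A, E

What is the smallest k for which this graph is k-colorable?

3

The cycle B-H-F-G-I-B has odd length 5, so it cannot be 2-colored; at least 3 colors are needed.
3 colors suffice: color red → {H, I, J}; color blue → {B, C, D, E, G}; color green → {A, F}. Each edge has distinct colors on its endpoints.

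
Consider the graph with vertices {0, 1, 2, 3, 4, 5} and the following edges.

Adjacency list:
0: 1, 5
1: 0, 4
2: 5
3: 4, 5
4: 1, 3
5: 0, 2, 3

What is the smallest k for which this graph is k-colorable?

3

The cycle 1-0-5-3-4-1 has odd length 5, so it cannot be 2-colored; at least 3 colors are needed.
A valid assignment using 3 colors: 0=b, 1=c, 2=b, 3=b, 4=a, 5=a. No two adjacent vertices share a color.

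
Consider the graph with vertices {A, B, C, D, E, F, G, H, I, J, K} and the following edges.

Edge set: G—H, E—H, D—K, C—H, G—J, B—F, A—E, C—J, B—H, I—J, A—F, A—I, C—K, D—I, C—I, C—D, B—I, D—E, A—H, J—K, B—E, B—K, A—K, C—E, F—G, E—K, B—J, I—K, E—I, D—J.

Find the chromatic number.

C, D, E, I, K form a clique, so at least 5 colors are needed.
5 colors suffice: color 1 → {E, F, J}; color 2 → {H, I}; color 3 → {G, K}; color 4 → {A, B, C}; color 5 → {D}. No two adjacent vertices share a color.

5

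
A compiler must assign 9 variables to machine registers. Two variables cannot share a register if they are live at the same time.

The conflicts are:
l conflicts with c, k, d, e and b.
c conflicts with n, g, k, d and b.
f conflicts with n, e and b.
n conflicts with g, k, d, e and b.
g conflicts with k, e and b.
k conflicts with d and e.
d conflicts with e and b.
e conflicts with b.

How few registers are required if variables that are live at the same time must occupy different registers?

f, n, e, b pairwise conflict, so at least 4 registers are needed.
4 registers suffice: register 1 → {c, e}; register 2 → {l, n}; register 3 → {k, b}; register 4 → {f, g, d}. Every pair that conflicts lands in different registers.

4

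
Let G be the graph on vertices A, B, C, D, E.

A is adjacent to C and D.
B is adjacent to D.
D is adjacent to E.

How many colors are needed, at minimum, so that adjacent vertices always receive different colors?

2

A and C are adjacent, so at least 2 colors are needed.
2 colors suffice: color 1 → {C, D}; color 2 → {A, B, E}. Every edge joins two different colors.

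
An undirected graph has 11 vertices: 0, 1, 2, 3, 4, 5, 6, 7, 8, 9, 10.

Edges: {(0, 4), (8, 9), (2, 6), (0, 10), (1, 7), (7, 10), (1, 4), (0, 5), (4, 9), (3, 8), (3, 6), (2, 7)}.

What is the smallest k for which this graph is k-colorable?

The cycle 10-7-1-4-0-10 has odd length 5, so it cannot be 2-colored; at least 3 colors are needed.
A valid assignment using 3 colors: 0=b, 1=b, 2=b, 3=a, 4=a, 5=a, 6=c, 7=a, 8=c, 9=b, 10=c. No two adjacent vertices share a color.

3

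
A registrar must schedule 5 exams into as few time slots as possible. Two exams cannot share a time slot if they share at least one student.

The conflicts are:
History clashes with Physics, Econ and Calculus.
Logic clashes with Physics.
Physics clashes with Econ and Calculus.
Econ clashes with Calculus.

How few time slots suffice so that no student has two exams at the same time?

History, Physics, Econ, Calculus all conflict with each other, so at least 4 time slots are needed.
A valid assignment using 4 time slots: History=2, Logic=2, Physics=1, Econ=3, Calculus=4. No two conflicting exams share a time slot.

4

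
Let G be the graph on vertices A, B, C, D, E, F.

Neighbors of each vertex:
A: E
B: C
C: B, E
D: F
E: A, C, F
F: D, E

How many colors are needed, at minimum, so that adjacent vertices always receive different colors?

B and C are adjacent, so at least 2 colors are needed.
2 colors suffice: color red → {B, D, E}; color blue → {A, C, F}. Each edge has distinct colors on its endpoints.

2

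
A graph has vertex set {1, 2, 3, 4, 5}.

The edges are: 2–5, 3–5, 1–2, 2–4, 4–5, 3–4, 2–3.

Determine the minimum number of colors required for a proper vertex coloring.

2, 3, 4, 5 form a clique, so at least 4 colors are needed.
4 colors suffice: color red → {2}; color blue → {1, 4}; color green → {5}; color yellow → {3}. No two adjacent vertices share a color.

4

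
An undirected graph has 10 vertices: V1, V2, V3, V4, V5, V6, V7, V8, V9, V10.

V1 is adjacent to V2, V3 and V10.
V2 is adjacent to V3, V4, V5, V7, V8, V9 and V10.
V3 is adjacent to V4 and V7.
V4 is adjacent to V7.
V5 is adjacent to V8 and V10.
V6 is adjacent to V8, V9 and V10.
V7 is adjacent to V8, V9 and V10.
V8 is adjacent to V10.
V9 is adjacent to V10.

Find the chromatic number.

4

V2, V3, V4, V7 form a clique, so at least 4 colors are needed.
4 colors suffice: color 1 → {V2, V6}; color 2 → {V3, V10}; color 3 → {V1, V5, V7}; color 4 → {V4, V8, V9}. No two adjacent vertices share a color.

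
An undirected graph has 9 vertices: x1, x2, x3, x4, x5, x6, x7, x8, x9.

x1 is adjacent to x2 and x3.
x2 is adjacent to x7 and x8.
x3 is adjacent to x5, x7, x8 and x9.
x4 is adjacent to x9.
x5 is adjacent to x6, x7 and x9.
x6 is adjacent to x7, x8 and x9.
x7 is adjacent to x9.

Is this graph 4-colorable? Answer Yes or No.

The chromatic number is 4. x3, x5, x7, x9 are pairwise adjacent (a clique of size 4), so at least 4 colors are needed.
A valid assignment using 4 colors: x1=3, x2=1, x3=2, x4=2, x5=4, x6=2, x7=3, x8=3, x9=1.
That is already a proper 4-coloring.

Yes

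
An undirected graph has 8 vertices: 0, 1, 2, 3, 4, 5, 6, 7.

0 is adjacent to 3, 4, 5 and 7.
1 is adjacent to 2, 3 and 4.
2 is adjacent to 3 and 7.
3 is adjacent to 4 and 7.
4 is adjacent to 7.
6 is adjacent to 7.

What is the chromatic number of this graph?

4

0, 3, 4, 7 are mutually adjacent (a clique of size 4), so at least 4 colors are needed.
4 colors suffice: color red → {1, 5, 7}; color blue → {3, 6}; color green → {0, 2}; color yellow → {4}. Each edge has distinct colors on its endpoints.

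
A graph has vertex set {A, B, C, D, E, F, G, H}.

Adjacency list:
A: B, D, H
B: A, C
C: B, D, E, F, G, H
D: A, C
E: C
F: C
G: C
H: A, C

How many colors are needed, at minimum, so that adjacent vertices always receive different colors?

2

C and E are adjacent, so at least 2 colors are needed.
One proper 2-coloring: A=1, B=2, C=1, D=2, E=2, F=2, G=2, H=2. Each edge has distinct colors on its endpoints.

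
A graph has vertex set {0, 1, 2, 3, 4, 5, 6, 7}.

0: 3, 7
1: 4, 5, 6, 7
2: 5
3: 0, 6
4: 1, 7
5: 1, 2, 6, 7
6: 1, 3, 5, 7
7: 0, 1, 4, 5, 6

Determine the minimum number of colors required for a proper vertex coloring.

1, 5, 6, 7 form a clique, so at least 4 colors are needed.
One proper 4-coloring: 0=b, 1=c, 2=a, 3=a, 4=b, 5=d, 6=b, 7=a. No two adjacent vertices share a color.

4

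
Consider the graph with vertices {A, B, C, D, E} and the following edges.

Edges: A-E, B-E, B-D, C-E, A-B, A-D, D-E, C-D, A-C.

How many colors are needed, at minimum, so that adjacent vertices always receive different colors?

A, C, D, E are pairwise adjacent (a clique of size 4), so at least 4 colors are needed.
4 colors suffice: A=blue, B=yellow, C=yellow, D=green, E=red. Every edge joins two different colors.

4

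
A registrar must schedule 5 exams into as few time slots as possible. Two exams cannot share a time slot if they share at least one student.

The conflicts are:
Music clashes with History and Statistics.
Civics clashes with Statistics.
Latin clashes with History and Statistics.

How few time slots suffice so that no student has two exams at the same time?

Civics and Statistics conflict, so at least 2 time slots are needed.
2 time slots suffice: Music=2, Civics=2, Latin=2, History=1, Statistics=1. No two conflicting exams share a time slot.

2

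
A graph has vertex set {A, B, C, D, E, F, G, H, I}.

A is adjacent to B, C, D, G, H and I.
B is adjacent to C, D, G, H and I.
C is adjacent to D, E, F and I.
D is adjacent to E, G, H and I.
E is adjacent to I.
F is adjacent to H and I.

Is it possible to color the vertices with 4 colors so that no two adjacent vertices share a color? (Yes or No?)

No

A, B, C, D, I are pairwise adjacent (a clique of size 5), so at least 5 colors are needed.
So 4 colors are not enough.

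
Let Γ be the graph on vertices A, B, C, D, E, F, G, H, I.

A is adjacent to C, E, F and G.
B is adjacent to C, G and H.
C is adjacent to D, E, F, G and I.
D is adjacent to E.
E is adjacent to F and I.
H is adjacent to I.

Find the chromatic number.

4

A, C, E, F form a clique, so at least 4 colors are needed.
4 colors suffice: A=green, B=blue, C=red, D=green, E=blue, F=yellow, G=yellow, H=red, I=green. Every edge joins two different colors.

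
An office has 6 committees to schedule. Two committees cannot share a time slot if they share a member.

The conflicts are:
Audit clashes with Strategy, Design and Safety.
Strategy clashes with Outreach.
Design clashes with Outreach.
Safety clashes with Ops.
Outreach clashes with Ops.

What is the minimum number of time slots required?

The cycle Audit-Safety-Ops-Outreach-Strategy-Audit has odd length 5, so it cannot be 2-colored; at least 3 time slots are needed.
Using 3 time slots: Audit=1, Strategy=2, Design=2, Safety=3, Outreach=1, Ops=2. Every pair that conflicts lands in different time slots.

3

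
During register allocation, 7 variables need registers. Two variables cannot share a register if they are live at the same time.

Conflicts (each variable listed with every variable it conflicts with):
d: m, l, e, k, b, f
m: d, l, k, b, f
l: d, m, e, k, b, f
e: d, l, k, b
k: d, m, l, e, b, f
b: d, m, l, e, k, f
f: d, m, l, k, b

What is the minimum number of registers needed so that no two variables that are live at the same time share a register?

6

d, m, l, k, b, f pairwise conflict, so at least 6 registers are needed.
6 registers suffice: d=3, m=5, l=4, e=5, k=1, b=2, f=6. Every pair that conflicts lands in different registers.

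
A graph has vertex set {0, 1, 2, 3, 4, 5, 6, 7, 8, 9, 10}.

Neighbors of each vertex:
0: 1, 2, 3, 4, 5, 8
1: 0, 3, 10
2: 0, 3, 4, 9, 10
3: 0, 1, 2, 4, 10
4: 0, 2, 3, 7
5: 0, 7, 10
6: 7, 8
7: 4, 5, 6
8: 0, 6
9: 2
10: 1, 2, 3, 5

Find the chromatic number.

0, 2, 3, 4 are mutually adjacent (a clique of size 4), so at least 4 colors are needed.
One proper 4-coloring: 0=a, 1=b, 2=b, 3=c, 4=d, 5=b, 6=c, 7=a, 8=b, 9=a, 10=a. No two adjacent vertices share a color.

4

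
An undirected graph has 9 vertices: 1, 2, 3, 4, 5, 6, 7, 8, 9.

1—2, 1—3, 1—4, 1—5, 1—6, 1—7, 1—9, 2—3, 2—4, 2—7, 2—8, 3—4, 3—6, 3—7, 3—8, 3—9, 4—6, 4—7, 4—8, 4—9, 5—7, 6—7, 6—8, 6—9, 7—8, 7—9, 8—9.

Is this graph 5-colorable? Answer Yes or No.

No

1, 3, 4, 6, 7, 9 are mutually adjacent (a clique of size 6), so at least 6 colors are needed.
So 5 colors are not enough.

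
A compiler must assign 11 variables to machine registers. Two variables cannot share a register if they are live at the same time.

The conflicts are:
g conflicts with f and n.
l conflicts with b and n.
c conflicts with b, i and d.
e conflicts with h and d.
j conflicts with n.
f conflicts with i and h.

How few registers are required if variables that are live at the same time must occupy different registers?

The cycle n-g-f-i-c-b-l-n has odd length 7, so it cannot be 2-colored; at least 3 registers are needed.
3 registers suffice: register 1 → {c, e, f, n}; register 2 → {g, l, j, i, h, d}; register 3 → {b}. No two conflicting variables share a register.

3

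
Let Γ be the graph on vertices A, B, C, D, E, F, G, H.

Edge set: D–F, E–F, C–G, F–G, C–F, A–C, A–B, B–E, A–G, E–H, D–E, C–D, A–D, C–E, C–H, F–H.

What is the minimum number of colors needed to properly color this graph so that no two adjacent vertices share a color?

C, E, F, H form a clique, so at least 4 colors are needed.
4 colors suffice: color red → {B, C}; color blue → {A, F}; color green → {E, G}; color yellow → {D, H}. Each edge has distinct colors on its endpoints.

4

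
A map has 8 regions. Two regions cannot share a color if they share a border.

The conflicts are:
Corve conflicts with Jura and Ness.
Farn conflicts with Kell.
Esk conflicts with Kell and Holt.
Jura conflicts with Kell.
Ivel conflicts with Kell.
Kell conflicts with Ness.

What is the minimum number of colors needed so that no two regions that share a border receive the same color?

2

Farn and Kell conflict, so at least 2 colors are needed.
2 colors suffice: Corve=1, Farn=2, Esk=2, Jura=2, Ivel=2, Kell=1, Holt=1, Ness=2. Each listed conflict is separated.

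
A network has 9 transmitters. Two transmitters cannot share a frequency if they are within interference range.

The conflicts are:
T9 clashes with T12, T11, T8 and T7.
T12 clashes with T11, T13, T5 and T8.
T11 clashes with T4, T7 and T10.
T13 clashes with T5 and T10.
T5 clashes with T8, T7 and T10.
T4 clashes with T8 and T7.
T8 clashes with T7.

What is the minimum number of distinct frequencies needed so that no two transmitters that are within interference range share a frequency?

T11, T4, T7 all conflict with each other, so at least 3 frequencies are needed.
3 frequencies suffice: frequency 1 → {T11, T13, T8}; frequency 2 → {T12, T7, T10}; frequency 3 → {T9, T5, T4}. Each listed conflict is separated.

3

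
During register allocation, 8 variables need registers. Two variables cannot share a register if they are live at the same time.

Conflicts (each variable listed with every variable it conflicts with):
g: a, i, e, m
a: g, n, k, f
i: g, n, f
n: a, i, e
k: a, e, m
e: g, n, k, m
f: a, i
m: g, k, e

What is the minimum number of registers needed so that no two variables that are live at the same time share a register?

3

k, e, m pairwise conflict, so at least 3 registers are needed.
Using 3 registers: g=1, a=2, i=2, n=1, k=1, e=2, f=1, m=3. Each listed conflict is separated.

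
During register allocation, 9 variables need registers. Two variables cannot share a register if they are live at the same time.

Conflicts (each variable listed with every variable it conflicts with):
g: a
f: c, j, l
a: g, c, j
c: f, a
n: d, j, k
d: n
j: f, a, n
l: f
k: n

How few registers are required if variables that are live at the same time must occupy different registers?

n and k conflict, so at least 2 registers are needed.
2 registers suffice: register 1 → {f, a, n}; register 2 → {g, c, d, j, l, k}. Each listed conflict is separated.

2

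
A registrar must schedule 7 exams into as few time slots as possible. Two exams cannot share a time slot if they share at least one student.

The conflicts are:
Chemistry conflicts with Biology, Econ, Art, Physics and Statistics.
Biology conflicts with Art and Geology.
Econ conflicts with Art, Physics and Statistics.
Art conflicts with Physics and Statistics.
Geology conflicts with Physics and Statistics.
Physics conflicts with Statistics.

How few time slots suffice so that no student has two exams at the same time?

5

Chemistry, Econ, Art, Physics, Statistics all conflict with each other, so at least 5 time slots are needed.
5 time slots suffice: time slot 1 → {Art, Geology}; time slot 2 → {Biology, Physics}; time slot 3 → {Statistics}; time slot 4 → {Chemistry}; time slot 5 → {Econ}. No two conflicting exams share a time slot.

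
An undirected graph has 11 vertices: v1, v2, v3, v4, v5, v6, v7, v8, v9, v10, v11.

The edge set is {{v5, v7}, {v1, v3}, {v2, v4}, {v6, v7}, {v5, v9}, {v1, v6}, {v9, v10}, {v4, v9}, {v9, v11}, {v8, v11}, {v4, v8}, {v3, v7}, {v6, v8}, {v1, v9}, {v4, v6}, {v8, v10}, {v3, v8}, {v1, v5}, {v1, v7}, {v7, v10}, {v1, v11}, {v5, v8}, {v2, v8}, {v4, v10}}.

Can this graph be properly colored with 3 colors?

Yes

The chromatic number is 3. v2, v4, v8 are pairwise adjacent, so at least 3 colors are needed.
3 colors suffice: v1=B, v2=G, v3=G, v4=B, v5=G, v6=G, v7=R, v8=R, v9=R, v10=G, v11=G.
That is already a proper 3-coloring.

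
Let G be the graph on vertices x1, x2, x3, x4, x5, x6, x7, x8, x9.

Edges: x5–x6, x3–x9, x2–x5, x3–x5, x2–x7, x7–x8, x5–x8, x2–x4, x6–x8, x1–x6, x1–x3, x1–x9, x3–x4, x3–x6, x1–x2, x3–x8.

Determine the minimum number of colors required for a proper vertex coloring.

x3, x5, x6, x8 form a clique, so at least 4 colors are needed.
4 colors suffice: x1=blue, x2=red, x3=red, x4=blue, x5=green, x6=yellow, x7=green, x8=blue, x9=green. No two adjacent vertices share a color.

4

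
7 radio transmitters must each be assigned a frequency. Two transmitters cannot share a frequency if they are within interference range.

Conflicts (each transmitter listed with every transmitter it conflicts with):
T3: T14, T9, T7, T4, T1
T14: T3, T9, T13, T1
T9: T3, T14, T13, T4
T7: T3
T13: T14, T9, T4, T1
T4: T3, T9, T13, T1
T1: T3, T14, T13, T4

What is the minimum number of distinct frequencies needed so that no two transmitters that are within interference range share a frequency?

3

T3, T14, T1 pairwise conflict, so at least 3 frequencies are needed.
Using 3 frequencies: T3=1, T14=3, T9=2, T7=2, T13=1, T4=3, T1=2. No two conflicting transmitters share a frequency.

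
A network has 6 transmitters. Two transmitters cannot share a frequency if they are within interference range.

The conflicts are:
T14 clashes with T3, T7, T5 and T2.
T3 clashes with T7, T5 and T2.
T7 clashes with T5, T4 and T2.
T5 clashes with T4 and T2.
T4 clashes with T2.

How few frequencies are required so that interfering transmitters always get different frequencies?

5

T14, T3, T7, T5, T2 all conflict with each other, so at least 5 frequencies are needed.
Using 5 frequencies: T14=5, T3=4, T7=3, T5=2, T4=4, T2=1. Each listed conflict is separated.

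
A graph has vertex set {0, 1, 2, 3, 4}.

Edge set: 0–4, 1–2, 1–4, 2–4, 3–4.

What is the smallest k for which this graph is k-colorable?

3

1, 2, 4 are mutually adjacent, so at least 3 colors are needed.
A valid assignment using 3 colors: 0=blue, 1=green, 2=blue, 3=blue, 4=red. No two adjacent vertices share a color.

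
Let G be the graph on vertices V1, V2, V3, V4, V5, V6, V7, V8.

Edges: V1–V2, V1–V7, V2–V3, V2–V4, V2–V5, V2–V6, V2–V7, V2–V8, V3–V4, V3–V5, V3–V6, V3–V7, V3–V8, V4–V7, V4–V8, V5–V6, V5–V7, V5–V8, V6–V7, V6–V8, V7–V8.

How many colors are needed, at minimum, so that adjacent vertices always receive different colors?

V2, V3, V5, V6, V7, V8 form a clique, so at least 6 colors are needed.
One proper 6-coloring: V1=3, V2=1, V3=4, V4=5, V5=5, V6=6, V7=2, V8=3. Every edge joins two different colors.

6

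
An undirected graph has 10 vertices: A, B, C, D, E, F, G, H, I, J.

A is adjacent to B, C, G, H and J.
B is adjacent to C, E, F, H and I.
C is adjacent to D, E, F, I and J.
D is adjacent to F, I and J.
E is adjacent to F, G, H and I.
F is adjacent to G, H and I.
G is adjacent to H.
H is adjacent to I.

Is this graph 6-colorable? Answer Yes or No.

The chromatic number is 5. B, E, F, H, I form a clique, so at least 5 colors are needed.
5 colors suffice: color 1 → {A, F}; color 2 → {C, H}; color 3 → {G, I, J}; color 4 → {B, D}; color 5 → {E}.
Since 6 ≥ 5, a proper 6-coloring certainly exists.

Yes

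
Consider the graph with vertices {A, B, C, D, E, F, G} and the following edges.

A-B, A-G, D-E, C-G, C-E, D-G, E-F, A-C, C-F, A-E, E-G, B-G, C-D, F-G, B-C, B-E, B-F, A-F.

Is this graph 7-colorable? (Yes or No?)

Yes

The chromatic number is 6. A, B, C, E, F, G are pairwise adjacent (a clique of size 6), so at least 6 colors are needed.
One proper 6-coloring: A=5, B=6, C=3, D=4, E=1, F=4, G=2.
Since 7 ≥ 6, a proper 7-coloring certainly exists.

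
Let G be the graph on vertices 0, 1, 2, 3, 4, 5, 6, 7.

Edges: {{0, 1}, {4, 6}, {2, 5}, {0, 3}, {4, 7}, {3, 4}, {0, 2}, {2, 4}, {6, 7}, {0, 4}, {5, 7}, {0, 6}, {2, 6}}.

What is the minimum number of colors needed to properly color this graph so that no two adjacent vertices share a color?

0, 2, 4, 6 form a clique, so at least 4 colors are needed.
4 colors suffice: color red → {1, 4, 5}; color blue → {0, 7}; color green → {2, 3}; color yellow → {6}. No two adjacent vertices share a color.

4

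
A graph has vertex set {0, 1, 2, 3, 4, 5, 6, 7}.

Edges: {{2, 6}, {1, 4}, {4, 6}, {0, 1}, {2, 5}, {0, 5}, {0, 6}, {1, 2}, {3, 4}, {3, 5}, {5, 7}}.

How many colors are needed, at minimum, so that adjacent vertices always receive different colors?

The cycle 6-4-3-5-0-6 has odd length 5, so it cannot be 2-colored; at least 3 colors are needed.
A valid assignment using 3 colors: 0=b, 1=a, 2=b, 3=c, 4=b, 5=a, 6=a, 7=b. No two adjacent vertices share a color.

3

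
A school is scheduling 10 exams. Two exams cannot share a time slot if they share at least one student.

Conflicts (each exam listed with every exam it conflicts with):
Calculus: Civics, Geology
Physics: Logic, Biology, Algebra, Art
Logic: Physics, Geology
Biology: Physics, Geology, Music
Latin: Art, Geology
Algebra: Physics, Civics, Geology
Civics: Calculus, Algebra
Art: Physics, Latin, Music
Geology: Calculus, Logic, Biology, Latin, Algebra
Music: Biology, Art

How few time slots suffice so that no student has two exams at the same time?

The cycle Geology-Biology-Music-Art-Latin-Geology has odd length 5, so it cannot be 2-colored; at least 3 time slots are needed.
3 time slots suffice: time slot 1 → {Physics, Civics, Geology, Music}; time slot 2 → {Calculus, Logic, Biology, Algebra, Art}; time slot 3 → {Latin}. Every pair that conflicts lands in different time slots.

3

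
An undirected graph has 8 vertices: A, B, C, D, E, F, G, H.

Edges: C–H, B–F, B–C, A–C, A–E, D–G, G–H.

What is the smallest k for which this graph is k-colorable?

G and H are adjacent, so at least 2 colors are needed.
2 colors suffice: color 1 → {C, E, F, G}; color 2 → {A, B, D, H}. No two adjacent vertices share a color.

2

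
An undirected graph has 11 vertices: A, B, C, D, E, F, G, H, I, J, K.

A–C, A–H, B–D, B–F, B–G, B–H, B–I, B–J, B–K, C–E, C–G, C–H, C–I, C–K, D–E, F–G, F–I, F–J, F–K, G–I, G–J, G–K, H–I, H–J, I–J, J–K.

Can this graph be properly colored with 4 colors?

B, F, G, J, K form a clique, so at least 5 colors are needed.
So 4 colors are not enough.

No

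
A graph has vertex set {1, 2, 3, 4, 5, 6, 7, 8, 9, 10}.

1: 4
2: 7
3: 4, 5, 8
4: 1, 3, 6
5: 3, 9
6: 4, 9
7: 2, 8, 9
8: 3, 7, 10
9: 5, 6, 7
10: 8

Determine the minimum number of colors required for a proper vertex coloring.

The cycle 5-9-7-8-3-5 has odd length 5, so it cannot be 2-colored; at least 3 colors are needed.
3 colors suffice: color red → {1, 3, 6, 7, 10}; color blue → {2, 4, 8, 9}; color green → {5}. Every edge joins two different colors.

3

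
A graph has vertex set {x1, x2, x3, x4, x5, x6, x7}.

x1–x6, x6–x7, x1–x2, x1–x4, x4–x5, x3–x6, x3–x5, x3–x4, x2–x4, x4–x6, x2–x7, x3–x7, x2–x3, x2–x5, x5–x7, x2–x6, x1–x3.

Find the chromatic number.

x1, x2, x3, x4, x6 form a clique, so at least 5 colors are needed.
One proper 5-coloring: x1=5, x2=1, x3=2, x4=4, x5=3, x6=3, x7=4. Each edge has distinct colors on its endpoints.

5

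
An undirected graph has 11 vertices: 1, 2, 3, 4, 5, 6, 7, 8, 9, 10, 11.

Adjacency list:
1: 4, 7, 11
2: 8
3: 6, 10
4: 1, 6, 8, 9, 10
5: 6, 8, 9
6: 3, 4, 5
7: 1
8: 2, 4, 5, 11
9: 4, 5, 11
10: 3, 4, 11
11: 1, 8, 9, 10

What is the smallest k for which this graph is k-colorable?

2

2 and 8 are adjacent, so at least 2 colors are needed.
2 colors suffice: color a → {2, 3, 4, 5, 7, 11}; color b → {1, 6, 8, 9, 10}. Each edge has distinct colors on its endpoints.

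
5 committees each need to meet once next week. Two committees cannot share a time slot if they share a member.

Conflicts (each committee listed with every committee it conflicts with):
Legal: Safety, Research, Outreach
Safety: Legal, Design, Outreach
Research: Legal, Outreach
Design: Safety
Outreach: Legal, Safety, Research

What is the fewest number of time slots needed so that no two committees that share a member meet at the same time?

3

Legal, Safety, Outreach all conflict with each other, so at least 3 time slots are needed.
A valid assignment using 3 time slots: Legal=3, Safety=1, Research=1, Design=2, Outreach=2. No two conflicting committees share a time slot.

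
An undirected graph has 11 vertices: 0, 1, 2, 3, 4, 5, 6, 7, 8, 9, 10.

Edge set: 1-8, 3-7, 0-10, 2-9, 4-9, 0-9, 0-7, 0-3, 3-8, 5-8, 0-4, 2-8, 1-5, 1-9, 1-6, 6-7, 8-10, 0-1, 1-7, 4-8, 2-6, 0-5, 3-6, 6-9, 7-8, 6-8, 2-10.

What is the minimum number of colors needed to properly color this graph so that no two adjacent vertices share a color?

3, 6, 7, 8 form a clique, so at least 4 colors are needed.
A valid assignment using 4 colors: 0=a, 1=c, 2=c, 3=c, 4=b, 5=b, 6=b, 7=d, 8=a, 9=d, 10=b. Every edge joins two different colors.

4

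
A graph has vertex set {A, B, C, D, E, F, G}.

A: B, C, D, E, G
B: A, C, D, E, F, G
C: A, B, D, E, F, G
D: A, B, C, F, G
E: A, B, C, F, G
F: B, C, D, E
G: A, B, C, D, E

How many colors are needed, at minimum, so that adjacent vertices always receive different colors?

5

A, B, C, D, G are mutually adjacent (a clique of size 5), so at least 5 colors are needed.
A valid assignment using 5 colors: A=4, B=2, C=1, D=3, E=3, F=4, G=5. Every edge joins two different colors.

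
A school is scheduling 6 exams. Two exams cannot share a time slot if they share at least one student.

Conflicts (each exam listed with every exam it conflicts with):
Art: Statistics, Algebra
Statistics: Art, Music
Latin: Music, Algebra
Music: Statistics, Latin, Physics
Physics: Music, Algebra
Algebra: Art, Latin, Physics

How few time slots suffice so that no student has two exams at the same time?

The cycle Art-Statistics-Music-Physics-Algebra-Art has odd length 5, so it cannot be 2-colored; at least 3 time slots are needed.
3 time slots suffice: time slot 1 → {Music, Algebra}; time slot 2 → {Art, Latin, Physics}; time slot 3 → {Statistics}. Every pair that conflicts lands in different time slots.

3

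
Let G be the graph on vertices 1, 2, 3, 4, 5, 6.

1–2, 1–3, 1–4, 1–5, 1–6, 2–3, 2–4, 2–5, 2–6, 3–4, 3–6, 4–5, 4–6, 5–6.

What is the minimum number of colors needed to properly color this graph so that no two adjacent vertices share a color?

1, 2, 3, 4, 6 are mutually adjacent (a clique of size 5), so at least 5 colors are needed.
5 colors suffice: color red → {6}; color blue → {4}; color green → {1}; color yellow → {2}; color purple → {3, 5}. Each edge has distinct colors on its endpoints.

5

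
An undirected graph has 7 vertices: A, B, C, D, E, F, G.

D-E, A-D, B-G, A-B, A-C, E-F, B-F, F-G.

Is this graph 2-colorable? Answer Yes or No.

B, F, G are mutually adjacent, so at least 3 colors are needed.
So 2 colors are not enough.

No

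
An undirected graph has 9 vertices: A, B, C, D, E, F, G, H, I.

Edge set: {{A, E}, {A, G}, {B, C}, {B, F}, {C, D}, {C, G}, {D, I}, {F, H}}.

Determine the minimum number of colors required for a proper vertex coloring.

B and F are adjacent, so at least 2 colors are needed.
One proper 2-coloring: A=1, B=2, C=1, D=2, E=2, F=1, G=2, H=2, I=1. No two adjacent vertices share a color.

2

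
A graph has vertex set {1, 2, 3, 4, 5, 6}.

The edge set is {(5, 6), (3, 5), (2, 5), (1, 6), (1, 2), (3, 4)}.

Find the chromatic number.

2

1 and 6 are adjacent, so at least 2 colors are needed.
A valid assignment using 2 colors: 1=a, 2=b, 3=b, 4=a, 5=a, 6=b. Every edge joins two different colors.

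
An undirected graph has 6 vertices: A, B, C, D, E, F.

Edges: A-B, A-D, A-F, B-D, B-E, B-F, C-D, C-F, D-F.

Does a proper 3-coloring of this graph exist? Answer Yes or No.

No

A, B, D, F are pairwise adjacent (a clique of size 4), so at least 4 colors are needed.
So 3 colors are not enough.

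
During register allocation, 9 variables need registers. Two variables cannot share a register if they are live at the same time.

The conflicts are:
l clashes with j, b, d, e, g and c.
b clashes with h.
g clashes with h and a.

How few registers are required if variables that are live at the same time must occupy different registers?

l and b conflict, so at least 2 registers are needed.
2 registers suffice: l=1, j=2, b=2, d=2, e=2, g=2, h=1, c=2, a=1. No two conflicting variables share a register.

2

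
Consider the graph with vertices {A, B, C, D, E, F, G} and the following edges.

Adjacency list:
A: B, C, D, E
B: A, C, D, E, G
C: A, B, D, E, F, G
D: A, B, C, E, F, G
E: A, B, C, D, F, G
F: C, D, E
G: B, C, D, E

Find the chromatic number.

B, C, D, E, G form a clique, so at least 5 colors are needed.
5 colors suffice: A=5, B=4, C=3, D=1, E=2, F=4, G=5. No two adjacent vertices share a color.

5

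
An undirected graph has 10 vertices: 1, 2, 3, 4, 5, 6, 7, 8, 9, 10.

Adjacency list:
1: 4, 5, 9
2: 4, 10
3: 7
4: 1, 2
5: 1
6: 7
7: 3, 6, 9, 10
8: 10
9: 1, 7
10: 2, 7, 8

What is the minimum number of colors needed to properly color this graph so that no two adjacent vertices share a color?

2

1 and 9 are adjacent, so at least 2 colors are needed.
A valid assignment using 2 colors: 1=red, 2=red, 3=blue, 4=blue, 5=blue, 6=blue, 7=red, 8=red, 9=blue, 10=blue. Each edge has distinct colors on its endpoints.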